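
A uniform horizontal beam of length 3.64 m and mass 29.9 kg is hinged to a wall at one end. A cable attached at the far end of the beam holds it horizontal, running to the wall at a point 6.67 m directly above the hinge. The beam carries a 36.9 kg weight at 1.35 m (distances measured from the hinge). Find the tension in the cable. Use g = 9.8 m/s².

Taking torques about the hinge:
Beam weight: 29.9 × 9.8 = 293 N down at 1.82 m → arm 1.82 m, τ = 293 × 1.82 = 533.3 N·m clockwise.
Weight: 36.9 × 9.8 = 361.6 N down at 1.35 m → arm 1.35 m, τ = 361.6 × 1.35 = 488.2 N·m clockwise.
Total clockwise load moment = 1022 N·m.
The cable tension T acts at 3.64 m; only its component perpendicular to the beam, T sinθ, produces torque. sinθ = h/√(h²+d²) = 6.67/√(6.67²+3.64²) = 0.8778.
Setting net torque to zero: T × 3.64 × 0.8778 = 1022 → T = 1022 / 3.195 = 320 N.

T ≈ 320 N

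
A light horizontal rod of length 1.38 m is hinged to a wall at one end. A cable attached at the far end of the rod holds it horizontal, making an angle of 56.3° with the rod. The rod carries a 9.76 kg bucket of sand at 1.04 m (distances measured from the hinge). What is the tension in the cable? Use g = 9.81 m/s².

Sum moments about the hinge (the unknown hinge reaction has zero arm there).
Bucket of sand: 9.76 × 9.81 = 95.75 N down at 1.04 m → arm 1.04 m, τ = 95.75 × 1.04 = 99.58 N·m clockwise.
Total clockwise load moment = 99.58 N·m.
The cable tension T acts at 1.38 m; only its component perpendicular to the rod, T sinθ, produces torque. sin 56.3° = 0.832.
Στ = 0 ⇒ T × 1.38 × 0.832 = 99.58 ⇒ T = 99.58 / 1.148 = 86.7 N.

T ≈ 86.7 N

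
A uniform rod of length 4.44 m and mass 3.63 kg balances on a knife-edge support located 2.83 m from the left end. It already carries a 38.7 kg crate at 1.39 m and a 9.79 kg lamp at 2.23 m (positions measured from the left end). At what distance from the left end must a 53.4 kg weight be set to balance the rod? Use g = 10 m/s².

x ≈ 4.03 m from the left end

Take moments about the knife-edge support (at 2.83 m from the left end).
Beam weight: 3.63 × 10 = 36.3 N down at 2.22 m → arm 0.61 m, τ = 36.3 × 0.61 = 22.14 N·m counterclockwise.
Crate: 38.7 × 10 = 387 N down at 1.39 m → arm 1.44 m, τ = 387 × 1.44 = 557.3 N·m counterclockwise.
Lamp: 9.79 × 10 = 97.9 N down at 2.23 m → arm 0.6 m, τ = 97.9 × 0.6 = 58.74 N·m counterclockwise.
Net moment of existing loads = 638.2 N·m counterclockwise.
The weight weighs 53.4 × 10 = 534 N and must supply an equal clockwise moment, so its lever arm about the knife-edge support is 638.2 / 534 = 1.2 m.
That puts it at 2.83 + 1.2 = 4.03 m from the left end.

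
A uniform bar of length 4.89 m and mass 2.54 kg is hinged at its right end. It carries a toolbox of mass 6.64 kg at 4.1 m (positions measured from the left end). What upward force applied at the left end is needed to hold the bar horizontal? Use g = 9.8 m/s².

Take moments about the right end.
Beam weight: 2.54 × 9.8 = 24.89 N down at 2.445 m → arm 2.445 m, τ = 24.89 × 2.445 = 60.86 N·m counterclockwise.
Toolbox: 6.64 × 9.8 = 65.07 N down at 4.1 m → arm 0.79 m, τ = 65.07 × 0.79 = 51.41 N·m counterclockwise.
Net moment of the loads = 112.3 N·m counterclockwise.
The upward force F acts at the left end, arm 4.89 m, giving F × 4.89 clockwise.
Στ = 0 ⇒ F × 4.89 = 112.3 ⇒ F = 112.3 / 4.89 = 23 N.

F ≈ 23 N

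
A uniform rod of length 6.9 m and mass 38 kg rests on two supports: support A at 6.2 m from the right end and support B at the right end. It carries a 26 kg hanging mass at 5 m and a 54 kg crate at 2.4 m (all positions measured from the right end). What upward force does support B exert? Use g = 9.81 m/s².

Taking torques about support A:
Beam weight: 38 × 9.81 = 372.8 N down at 3.45 m → arm 2.75 m, τ = 372.8 × 2.75 = 1025 N·m clockwise.
Hanging mass: 26 × 9.81 = 255.1 N down at 5 m → arm 1.2 m, τ = 255.1 × 1.2 = 306.1 N·m clockwise.
Crate: 54 × 9.81 = 529.7 N down at 2.4 m → arm 3.8 m, τ = 529.7 × 3.8 = 2013 N·m clockwise.
Net load moment about support A = 3344 N·m clockwise.
Reaction R at support B is upward at 0 m, arm 6.2 m → moment R × 6.2 counterclockwise.
Balancing moments: R × 6.2 = 3344, giving R = 539 N.

R_B ≈ 539 N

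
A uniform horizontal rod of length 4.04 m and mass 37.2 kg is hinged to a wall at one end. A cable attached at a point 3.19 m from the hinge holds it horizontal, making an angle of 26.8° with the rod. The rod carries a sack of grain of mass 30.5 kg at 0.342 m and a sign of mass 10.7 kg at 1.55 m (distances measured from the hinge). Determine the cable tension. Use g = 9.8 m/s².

Take moments about the hinge.
Beam weight: 37.2 × 9.8 = 364.6 N down at 2.02 m → arm 2.02 m, τ = 364.6 × 2.02 = 736.5 N·m clockwise.
Sack of grain: 30.5 × 9.8 = 298.9 N down at 0.342 m → arm 0.342 m, τ = 298.9 × 0.342 = 102.2 N·m clockwise.
Sign: 10.7 × 9.8 = 104.9 N down at 1.55 m → arm 1.55 m, τ = 104.9 × 1.55 = 162.6 N·m clockwise.
Total clockwise load moment = 1001 N·m.
The cable tension T acts at 3.19 m; only its component perpendicular to the rod, T sinθ, produces torque. sin 26.8° = 0.4509.
Balancing moments: T × 3.19 × 0.4509 = 1001, giving T = 1001 / 1.438 = 696 N.

T ≈ 696 N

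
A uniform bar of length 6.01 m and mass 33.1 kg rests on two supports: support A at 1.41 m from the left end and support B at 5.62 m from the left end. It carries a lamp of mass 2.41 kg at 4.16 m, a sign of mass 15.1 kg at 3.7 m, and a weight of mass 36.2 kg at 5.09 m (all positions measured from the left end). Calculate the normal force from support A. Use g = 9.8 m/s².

Take moments about support B.
Beam weight: 33.1 × 9.8 = 324.4 N down at 3.005 m → arm 2.615 m, τ = 324.4 × 2.615 = 848.3 N·m counterclockwise.
Lamp: 2.41 × 9.8 = 23.62 N down at 4.16 m → arm 1.46 m, τ = 23.62 × 1.46 = 34.49 N·m counterclockwise.
Sign: 15.1 × 9.8 = 148 N down at 3.7 m → arm 1.92 m, τ = 148 × 1.92 = 284.2 N·m counterclockwise.
Weight: 36.2 × 9.8 = 354.8 N down at 5.09 m → arm 0.53 m, τ = 354.8 × 0.53 = 188 N·m counterclockwise.
Net load moment about support B = 1355 N·m counterclockwise.
Reaction R at support A is upward at 1.41 m, arm 4.21 m → moment R × 4.21 clockwise.
For rotational equilibrium, R × 4.21 = 1355, so R = 322 N.

R_A ≈ 322 N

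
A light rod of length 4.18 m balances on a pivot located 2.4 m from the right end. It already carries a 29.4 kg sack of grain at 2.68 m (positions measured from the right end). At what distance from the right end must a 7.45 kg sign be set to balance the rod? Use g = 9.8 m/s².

Sum moments about the pivot (at 2.4 m from the right end) (the support reaction has zero arm there).
Sack of grain: 29.4 × 9.8 = 288.1 N down at 2.68 m → arm 0.28 m, τ = 288.1 × 0.28 = 80.67 N·m counterclockwise.
Net moment of existing loads = 80.67 N·m counterclockwise.
The sign weighs 7.45 × 9.8 = 73.01 N and must supply an equal clockwise moment, so its lever arm about the pivot is 80.67 / 73.01 = 1.1 m.
That puts it at 2.4 − 1.1 = 1.3 m from the right end.

x ≈ 1.3 m from the right end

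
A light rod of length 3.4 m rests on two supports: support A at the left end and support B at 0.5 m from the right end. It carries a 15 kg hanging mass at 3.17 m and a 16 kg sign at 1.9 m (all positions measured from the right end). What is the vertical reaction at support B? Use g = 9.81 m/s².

Choose support A as the axis so its reaction then has zero moment arm.
Hanging mass: 15 × 9.81 = 147.2 N down at 3.17 m → arm 0.23 m, τ = 147.2 × 0.23 = 33.86 N·m clockwise.
Sign: 16 × 9.81 = 157 N down at 1.9 m → arm 1.5 m, τ = 157 × 1.5 = 235.5 N·m clockwise.
Net load moment about support A = 269.4 N·m clockwise.
Reaction R at support B is upward at 0.5 m, arm 2.9 m → moment R × 2.9 counterclockwise.
Στ = 0 ⇒ R × 2.9 = 269.4 ⇒ R = 92.9 N.

R_B ≈ 92.9 N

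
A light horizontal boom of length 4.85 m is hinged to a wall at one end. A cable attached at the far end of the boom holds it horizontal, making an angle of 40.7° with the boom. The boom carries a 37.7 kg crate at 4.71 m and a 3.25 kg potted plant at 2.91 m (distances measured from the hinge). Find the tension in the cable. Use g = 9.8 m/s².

Take moments about the hinge.
Crate: 37.7 × 9.8 = 369.5 N down at 4.71 m → arm 4.71 m, τ = 369.5 × 4.71 = 1740 N·m clockwise.
Potted plant: 3.25 × 9.8 = 31.85 N down at 2.91 m → arm 2.91 m, τ = 31.85 × 2.91 = 92.68 N·m clockwise.
Total clockwise load moment = 1833 N·m.
The cable tension T acts at 4.85 m; only its component perpendicular to the boom, T sinθ, produces torque. sin 40.7° = 0.6521.
Balancing moments: T × 4.85 × 0.6521 = 1833, giving T = 1833 / 3.163 = 580 N.

T ≈ 580 N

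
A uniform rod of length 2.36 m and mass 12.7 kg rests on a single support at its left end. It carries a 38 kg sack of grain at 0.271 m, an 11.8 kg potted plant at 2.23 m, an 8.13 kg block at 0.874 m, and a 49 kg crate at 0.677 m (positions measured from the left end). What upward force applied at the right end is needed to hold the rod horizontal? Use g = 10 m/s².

Take moments about the left end.
Beam weight: 12.7 × 10 = 127 N down at 1.18 m → arm 1.18 m, τ = 127 × 1.18 = 149.9 N·m clockwise.
Sack of grain: 38 × 10 = 380 N down at 0.271 m → arm 0.271 m, τ = 380 × 0.271 = 103 N·m clockwise.
Potted plant: 11.8 × 10 = 118 N down at 2.23 m → arm 2.23 m, τ = 118 × 2.23 = 263.1 N·m clockwise.
Block: 8.13 × 10 = 81.3 N down at 0.874 m → arm 0.874 m, τ = 81.3 × 0.874 = 71.06 N·m clockwise.
Crate: 49 × 10 = 490 N down at 0.677 m → arm 0.677 m, τ = 490 × 0.677 = 331.7 N·m clockwise.
Net moment of the loads = 918.8 N·m clockwise.
The upward force F acts at the right end, arm 2.36 m, giving F × 2.36 counterclockwise.
For rotational equilibrium, F × 2.36 = 918.8, so F = 918.8 / 2.36 = 389 N.

F ≈ 389 N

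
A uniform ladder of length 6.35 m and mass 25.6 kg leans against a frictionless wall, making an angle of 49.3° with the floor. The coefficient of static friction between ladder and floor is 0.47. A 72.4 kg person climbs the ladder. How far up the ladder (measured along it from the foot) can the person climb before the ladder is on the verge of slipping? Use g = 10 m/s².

About the foot of the ladder:
Ladder weight 25.6×10 = 256 N acts at 3.175 m along the ladder; its horizontal arm is 3.175·cos49.3° = 2.07 m → τ = 529.9 N·m clockwise.
Person weight 72.4×10 = 724 N at distance d → arm d·cos49.3° → τ = 724·d·0.6521 clockwise.
Wall normal N at the top has arm L sinθ = 4.814 m counterclockwise, so Στ = 0 gives N·4.814 = 529.9 + 472.1·d.
ΣFy = 0 ⇒ N_floor = 980 N, so the maximum friction is μ_s·N_floor = 0.47×980 = 460.6 N. ΣFx = 0 ⇒ N_wall = f, so at the slipping point N = 460.6 N.
Substituting: 460.6×4.814 = 529.9 + 472.1·d ⇒ d = (2217 − 529.9) / 472.1 = 3.57 m.

d ≈ 3.57 m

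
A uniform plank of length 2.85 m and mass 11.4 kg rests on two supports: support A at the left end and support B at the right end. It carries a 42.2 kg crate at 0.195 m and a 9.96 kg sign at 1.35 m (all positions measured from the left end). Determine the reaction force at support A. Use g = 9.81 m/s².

Taking torques about support B:
Beam weight: 11.4 × 9.81 = 111.8 N down at 1.425 m → arm 1.425 m, τ = 111.8 × 1.425 = 159.3 N·m counterclockwise.
Crate: 42.2 × 9.81 = 414 N down at 0.195 m → arm 2.655 m, τ = 414 × 2.655 = 1099 N·m counterclockwise.
Sign: 9.96 × 9.81 = 97.71 N down at 1.35 m → arm 1.5 m, τ = 97.71 × 1.5 = 146.6 N·m counterclockwise.
Net load moment about support B = 1405 N·m counterclockwise.
Reaction R at support A is upward at 0 m, arm 2.85 m → moment R × 2.85 clockwise.
For rotational equilibrium, R × 2.85 = 1405, so R = 493 N.

R_A ≈ 493 N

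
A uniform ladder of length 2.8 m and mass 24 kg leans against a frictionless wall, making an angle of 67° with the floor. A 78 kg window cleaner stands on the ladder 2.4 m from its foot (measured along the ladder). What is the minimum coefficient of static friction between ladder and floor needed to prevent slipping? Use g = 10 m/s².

Take moments about the foot of the ladder.
Ladder weight 24×10 = 240 N acts at 1.4 m along the ladder; its horizontal arm is 1.4·cos67° = 0.547 m → τ = 131.3 N·m clockwise.
Window cleaner: 78×10 = 780 N at 2.4 m → arm 0.9378 m → τ = 731.5 N·m clockwise.
Wall normal N acts horizontally at the top; its moment arm is the height L sinθ = 2.8·sin67° = 2.577 m, counterclockwise.
Στ = 0 ⇒ N × 2.577 = 862.8 ⇒ N = 334.8 N.
ΣFx = 0 ⇒ f = N_wall = 334.8 N. ΣFy = 0 ⇒ N_floor = 1020 N.
μ_min = f / N_floor = 334.8 / 1020 = 0.328.

μ_min ≈ 0.328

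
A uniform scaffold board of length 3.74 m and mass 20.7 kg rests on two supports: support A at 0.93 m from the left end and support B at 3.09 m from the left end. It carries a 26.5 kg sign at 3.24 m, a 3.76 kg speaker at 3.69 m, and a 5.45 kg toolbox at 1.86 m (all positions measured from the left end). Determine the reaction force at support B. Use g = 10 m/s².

R_B ≈ 445 N

Choose support A as the axis so its reaction then has zero moment arm.
Beam weight: 20.7 × 10 = 207 N down at 1.87 m → arm 0.94 m, τ = 207 × 0.94 = 194.6 N·m clockwise.
Sign: 26.5 × 10 = 265 N down at 3.24 m → arm 2.31 m, τ = 265 × 2.31 = 612.1 N·m clockwise.
Speaker: 3.76 × 10 = 37.6 N down at 3.69 m → arm 2.76 m, τ = 37.6 × 2.76 = 103.8 N·m clockwise.
Toolbox: 5.45 × 10 = 54.5 N down at 1.86 m → arm 0.93 m, τ = 54.5 × 0.93 = 50.69 N·m clockwise.
Net load moment about support A = 961.2 N·m clockwise.
Reaction R at support B is upward at 3.09 m, arm 2.16 m → moment R × 2.16 counterclockwise.
Στ = 0 ⇒ R × 2.16 = 961.2 ⇒ R = 445 N.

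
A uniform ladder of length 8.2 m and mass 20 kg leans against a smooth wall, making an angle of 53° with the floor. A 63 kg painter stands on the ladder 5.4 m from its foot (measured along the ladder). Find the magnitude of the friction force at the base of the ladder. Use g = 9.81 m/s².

f ≈ 381 N

Take moments about the foot of the ladder.
Ladder weight 20×9.81 = 196.2 N acts at 4.1 m along the ladder; its horizontal arm is 4.1·cos53° = 2.467 m → τ = 484 N·m clockwise.
Painter: 63×9.81 = 618 N at 5.4 m → arm 3.25 m → τ = 2008 N·m clockwise.
Wall normal N acts horizontally at the top; its moment arm is the height L sinθ = 8.2·sin53° = 6.549 m, counterclockwise.
Setting net torque to zero: N × 6.549 = 2492 → N = 381 N.
ΣFx = 0: friction at the foot balances the wall's push, so f = N_wall = 381 N.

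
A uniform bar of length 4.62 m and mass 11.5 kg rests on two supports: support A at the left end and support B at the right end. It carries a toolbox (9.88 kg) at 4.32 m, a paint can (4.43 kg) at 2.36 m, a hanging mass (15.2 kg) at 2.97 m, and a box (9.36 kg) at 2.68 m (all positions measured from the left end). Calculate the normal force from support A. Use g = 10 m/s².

R_A ≈ 179 N

Taking torques about support B:
Beam weight: 11.5 × 10 = 115 N down at 2.31 m → arm 2.31 m, τ = 115 × 2.31 = 265.7 N·m counterclockwise.
Toolbox: 9.88 × 10 = 98.8 N down at 4.32 m → arm 0.3 m, τ = 98.8 × 0.3 = 29.64 N·m counterclockwise.
Paint can: 4.43 × 10 = 44.3 N down at 2.36 m → arm 2.26 m, τ = 44.3 × 2.26 = 100.1 N·m counterclockwise.
Hanging mass: 15.2 × 10 = 152 N down at 2.97 m → arm 1.65 m, τ = 152 × 1.65 = 250.8 N·m counterclockwise.
Box: 9.36 × 10 = 93.6 N down at 2.68 m → arm 1.94 m, τ = 93.6 × 1.94 = 181.6 N·m counterclockwise.
Net load moment about support B = 827.8 N·m counterclockwise.
Reaction R at support A is upward at 0 m, arm 4.62 m → moment R × 4.62 clockwise.
Setting net torque to zero: R × 4.62 = 827.8 → R = 179 N.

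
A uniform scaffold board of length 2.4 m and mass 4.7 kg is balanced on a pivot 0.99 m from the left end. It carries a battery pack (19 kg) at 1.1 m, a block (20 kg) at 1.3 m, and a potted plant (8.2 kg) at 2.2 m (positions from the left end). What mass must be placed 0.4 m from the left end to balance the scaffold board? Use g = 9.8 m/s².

About the pivot (at 0.99 m from the left end):
Beam weight: 4.7 × 9.8 = 46.06 N down at 1.2 m → arm 0.21 m, τ = 46.06 × 0.21 = 9.673 N·m clockwise.
Battery pack: 19 × 9.8 = 186.2 N down at 1.1 m → arm 0.11 m, τ = 186.2 × 0.11 = 20.48 N·m clockwise.
Block: 20 × 9.8 = 196 N down at 1.3 m → arm 0.31 m, τ = 196 × 0.31 = 60.76 N·m clockwise.
Potted plant: 8.2 × 9.8 = 80.36 N down at 2.2 m → arm 1.21 m, τ = 80.36 × 1.21 = 97.24 N·m clockwise.
Net moment of known loads = 188.2 N·m clockwise.
An unknown mass m at 0.4 m has arm 0.59 m; its moment is m·g·0.59 counterclockwise.
Setting net torque to zero: m × 9.8 × 0.59 = 188.2 → m = 188.2 / (9.8 × 0.59) = 32.5 kg.

m ≈ 32.5 kg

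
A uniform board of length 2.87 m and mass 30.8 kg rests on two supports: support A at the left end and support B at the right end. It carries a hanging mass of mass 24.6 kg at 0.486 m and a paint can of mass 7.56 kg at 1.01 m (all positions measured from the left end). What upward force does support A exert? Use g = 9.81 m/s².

R_A ≈ 400 N

About support B:
Beam weight: 30.8 × 9.81 = 302.1 N down at 1.435 m → arm 1.435 m, τ = 302.1 × 1.435 = 433.5 N·m counterclockwise.
Hanging mass: 24.6 × 9.81 = 241.3 N down at 0.486 m → arm 2.384 m, τ = 241.3 × 2.384 = 575.3 N·m counterclockwise.
Paint can: 7.56 × 9.81 = 74.16 N down at 1.01 m → arm 1.86 m, τ = 74.16 × 1.86 = 137.9 N·m counterclockwise.
Net load moment about support B = 1147 N·m counterclockwise.
Reaction R at support A is upward at 0 m, arm 2.87 m → moment R × 2.87 clockwise.
Στ = 0 ⇒ R × 2.87 = 1147 ⇒ R = 400 N.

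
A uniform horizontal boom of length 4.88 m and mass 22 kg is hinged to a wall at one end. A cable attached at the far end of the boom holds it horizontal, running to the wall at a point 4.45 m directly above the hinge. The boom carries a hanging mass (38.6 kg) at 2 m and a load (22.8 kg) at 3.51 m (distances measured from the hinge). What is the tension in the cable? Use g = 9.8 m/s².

T ≈ 629 N

Take moments about the hinge.
Beam weight: 22 × 9.8 = 215.6 N down at 2.44 m → arm 2.44 m, τ = 215.6 × 2.44 = 526.1 N·m clockwise.
Hanging mass: 38.6 × 9.8 = 378.3 N down at 2 m → arm 2 m, τ = 378.3 × 2 = 756.6 N·m clockwise.
Load: 22.8 × 9.8 = 223.4 N down at 3.51 m → arm 3.51 m, τ = 223.4 × 3.51 = 784.1 N·m clockwise.
Total clockwise load moment = 2067 N·m.
The cable tension T acts at 4.88 m; only its component perpendicular to the boom, T sinθ, produces torque. sinθ = h/√(h²+d²) = 4.45/√(4.45²+4.88²) = 0.6738.
Balancing moments: T × 4.88 × 0.6738 = 2067, giving T = 2067 / 3.288 = 629 N.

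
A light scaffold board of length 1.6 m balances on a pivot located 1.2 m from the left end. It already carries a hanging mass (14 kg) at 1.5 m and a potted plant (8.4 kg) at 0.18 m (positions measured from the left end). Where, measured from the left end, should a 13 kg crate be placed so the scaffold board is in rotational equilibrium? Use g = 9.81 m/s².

Choose the pivot (at 1.2 m from the left end) as the axis so the support reaction has zero arm there.
Hanging mass: 14 × 9.81 = 137.3 N down at 1.5 m → arm 0.3 m, τ = 137.3 × 0.3 = 41.19 N·m clockwise.
Potted plant: 8.4 × 9.81 = 82.4 N down at 0.18 m → arm 1.02 m, τ = 82.4 × 1.02 = 84.05 N·m counterclockwise.
Net moment of existing loads = 42.86 N·m counterclockwise.
The crate weighs 13 × 9.81 = 127.5 N and must supply an equal clockwise moment, so its lever arm about the pivot is 42.86 / 127.5 = 0.336 m.
That puts it at 1.2 + 0.336 = 1.54 m from the left end.

x ≈ 1.54 m from the left end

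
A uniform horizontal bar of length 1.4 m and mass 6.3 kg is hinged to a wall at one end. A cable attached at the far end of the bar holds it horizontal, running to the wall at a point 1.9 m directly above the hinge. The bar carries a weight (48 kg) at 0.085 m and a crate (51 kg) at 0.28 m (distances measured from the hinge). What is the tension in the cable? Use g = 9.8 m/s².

T ≈ 198 N

Choose the hinge as the axis so the unknown hinge reaction has zero arm there.
Beam weight: 6.3 × 9.8 = 61.74 N down at 0.7 m → arm 0.7 m, τ = 61.74 × 0.7 = 43.22 N·m clockwise.
Weight: 48 × 9.8 = 470.4 N down at 0.085 m → arm 0.085 m, τ = 470.4 × 0.085 = 39.98 N·m clockwise.
Crate: 51 × 9.8 = 499.8 N down at 0.28 m → arm 0.28 m, τ = 499.8 × 0.28 = 139.9 N·m clockwise.
Total clockwise load moment = 223.1 N·m.
The cable tension T acts at 1.4 m; only its component perpendicular to the bar, T sinθ, produces torque. sinθ = h/√(h²+d²) = 1.9/√(1.9²+1.4²) = 0.8051.
Setting net torque to zero: T × 1.4 × 0.8051 = 223.1 → T = 223.1 / 1.127 = 198 N.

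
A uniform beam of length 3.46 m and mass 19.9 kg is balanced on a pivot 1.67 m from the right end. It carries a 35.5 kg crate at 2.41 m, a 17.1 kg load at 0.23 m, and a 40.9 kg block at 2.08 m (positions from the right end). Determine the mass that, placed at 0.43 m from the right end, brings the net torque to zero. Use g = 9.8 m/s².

About the pivot (at 1.67 m from the right end):
Beam weight: 19.9 × 9.8 = 195 N down at 1.73 m → arm 0.06 m, τ = 195 × 0.06 = 11.7 N·m counterclockwise.
Crate: 35.5 × 9.8 = 347.9 N down at 2.41 m → arm 0.74 m, τ = 347.9 × 0.74 = 257.4 N·m counterclockwise.
Load: 17.1 × 9.8 = 167.6 N down at 0.23 m → arm 1.44 m, τ = 167.6 × 1.44 = 241.3 N·m clockwise.
Block: 40.9 × 9.8 = 400.8 N down at 2.08 m → arm 0.41 m, τ = 400.8 × 0.41 = 164.3 N·m counterclockwise.
Net moment of known loads = 192.1 N·m counterclockwise.
An unknown mass m at 0.43 m has arm 1.24 m; its moment is m·g·1.24 clockwise.
For rotational equilibrium, m × 9.8 × 1.24 = 192.1, so m = 192.1 / (9.8 × 1.24) = 15.8 kg.

m ≈ 15.8 kg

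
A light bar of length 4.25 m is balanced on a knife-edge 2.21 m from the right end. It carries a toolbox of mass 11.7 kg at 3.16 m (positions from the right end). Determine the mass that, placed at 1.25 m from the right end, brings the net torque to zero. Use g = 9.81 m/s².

m ≈ 11.6 kg

Take moments about the knife-edge (at 2.21 m from the right end).
Toolbox: 11.7 × 9.81 = 114.8 N down at 3.16 m → arm 0.95 m, τ = 114.8 × 0.95 = 109.1 N·m counterclockwise.
Net moment of known loads = 109.1 N·m counterclockwise.
An unknown mass m at 1.25 m has arm 0.96 m; its moment is m·g·0.96 clockwise.
Balancing moments: m × 9.81 × 0.96 = 109.1, giving m = 109.1 / (9.81 × 0.96) = 11.6 kg.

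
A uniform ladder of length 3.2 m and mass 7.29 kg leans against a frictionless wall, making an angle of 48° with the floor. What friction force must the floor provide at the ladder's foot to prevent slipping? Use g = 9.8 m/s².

Sum moments about the foot of the ladder (the floor normal and friction both act there and drop out).
Ladder weight 7.29×9.8 = 71.44 N acts at 1.6 m along the ladder; its horizontal arm is 1.6·cos48° = 1.071 m → τ = 76.51 N·m clockwise.
Wall normal N acts horizontally at the top; its moment arm is the height L sinθ = 3.2·sin48° = 2.378 m, counterclockwise.
Setting net torque to zero: N × 2.378 = 76.51 → N = 32.2 N.
ΣFx = 0: friction at the foot balances the wall's push, so f = N_wall = 32.2 N.

f ≈ 32.2 N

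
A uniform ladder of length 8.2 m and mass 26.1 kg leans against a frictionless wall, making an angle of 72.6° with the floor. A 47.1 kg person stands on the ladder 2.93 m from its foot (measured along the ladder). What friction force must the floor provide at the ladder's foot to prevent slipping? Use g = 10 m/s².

f ≈ 93.6 N

Sum moments about the foot of the ladder (the floor normal and friction both act there and drop out).
Ladder weight 26.1×10 = 261 N acts at 4.1 m along the ladder; its horizontal arm is 4.1·cos72.6° = 1.226 m → τ = 320 N·m clockwise.
Person: 47.1×10 = 471 N at 2.93 m → arm 0.8762 m → τ = 412.7 N·m clockwise.
Wall normal N acts horizontally at the top; its moment arm is the height L sinθ = 8.2·sin72.6° = 7.825 m, counterclockwise.
Στ = 0 ⇒ N × 7.825 = 732.7 ⇒ N = 93.6 N.
ΣFx = 0: friction at the foot balances the wall's push, so f = N_wall = 93.6 N.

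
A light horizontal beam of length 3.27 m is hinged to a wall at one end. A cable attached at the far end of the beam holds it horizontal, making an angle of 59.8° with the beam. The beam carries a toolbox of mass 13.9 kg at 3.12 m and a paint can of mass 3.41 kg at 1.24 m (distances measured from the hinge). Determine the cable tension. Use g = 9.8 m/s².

T ≈ 165 N

Sum moments about the hinge (the unknown hinge reaction has zero arm there).
Toolbox: 13.9 × 9.8 = 136.2 N down at 3.12 m → arm 3.12 m, τ = 136.2 × 3.12 = 424.9 N·m clockwise.
Paint can: 3.41 × 9.8 = 33.42 N down at 1.24 m → arm 1.24 m, τ = 33.42 × 1.24 = 41.44 N·m clockwise.
Total clockwise load moment = 466.3 N·m.
The cable tension T acts at 3.27 m; only its component perpendicular to the beam, T sinθ, produces torque. sin 59.8° = 0.8643.
For rotational equilibrium, T × 3.27 × 0.8643 = 466.3, so T = 466.3 / 2.826 = 165 N.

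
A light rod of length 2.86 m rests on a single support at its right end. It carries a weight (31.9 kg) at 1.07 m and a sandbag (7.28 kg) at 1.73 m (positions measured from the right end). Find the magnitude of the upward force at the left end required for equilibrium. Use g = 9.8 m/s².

F ≈ 160 N

Take moments about the right end.
Weight: 31.9 × 9.8 = 312.6 N down at 1.07 m → arm 1.07 m, τ = 312.6 × 1.07 = 334.5 N·m counterclockwise.
Sandbag: 7.28 × 9.8 = 71.34 N down at 1.73 m → arm 1.73 m, τ = 71.34 × 1.73 = 123.4 N·m counterclockwise.
Net moment of the loads = 457.9 N·m counterclockwise.
The upward force F acts at the left end, arm 2.86 m, giving F × 2.86 clockwise.
Balancing moments: F × 2.86 = 457.9, giving F = 457.9 / 2.86 = 160 N.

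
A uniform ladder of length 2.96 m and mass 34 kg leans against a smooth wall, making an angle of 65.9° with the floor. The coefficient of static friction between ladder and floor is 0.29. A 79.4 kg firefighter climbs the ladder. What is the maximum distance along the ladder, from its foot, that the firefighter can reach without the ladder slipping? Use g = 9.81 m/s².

d ≈ 2.11 m

Take moments about the foot of the ladder.
Ladder weight 34×9.81 = 333.5 N acts at 1.48 m along the ladder; its horizontal arm is 1.48·cos65.9° = 0.6043 m → τ = 201.5 N·m clockwise.
Firefighter weight 79.4×9.81 = 778.9 N at distance d → arm d·cos65.9° → τ = 778.9·d·0.4083 clockwise.
Wall normal N at the top has arm L sinθ = 2.702 m counterclockwise, so Στ = 0 gives N·2.702 = 201.5 + 318·d.
ΣFy = 0 ⇒ N_floor = 1112 N, so the maximum friction is μ_s·N_floor = 0.29×1112 = 322.5 N. ΣFx = 0 ⇒ N_wall = f, so at the slipping point N = 322.5 N.
Substituting: 322.5×2.702 = 201.5 + 318·d ⇒ d = (871.4 − 201.5) / 318 = 2.11 m.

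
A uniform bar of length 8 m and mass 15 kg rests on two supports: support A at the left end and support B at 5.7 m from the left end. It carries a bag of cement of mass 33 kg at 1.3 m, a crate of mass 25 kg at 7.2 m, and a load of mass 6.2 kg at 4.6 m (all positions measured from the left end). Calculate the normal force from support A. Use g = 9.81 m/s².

Take moments about support B.
Beam weight: 15 × 9.81 = 147.2 N down at 4 m → arm 1.7 m, τ = 147.2 × 1.7 = 250.2 N·m counterclockwise.
Bag of cement: 33 × 9.81 = 323.7 N down at 1.3 m → arm 4.4 m, τ = 323.7 × 4.4 = 1424 N·m counterclockwise.
Crate: 25 × 9.81 = 245.2 N down at 7.2 m → arm 1.5 m, τ = 245.2 × 1.5 = 367.8 N·m clockwise.
Load: 6.2 × 9.81 = 60.82 N down at 4.6 m → arm 1.1 m, τ = 60.82 × 1.1 = 66.9 N·m counterclockwise.
Net load moment about support B = 1373 N·m counterclockwise.
Reaction R at support A is upward at 0 m, arm 5.7 m → moment R × 5.7 clockwise.
Balancing moments: R × 5.7 = 1373, giving R = 241 N.

R_A ≈ 241 N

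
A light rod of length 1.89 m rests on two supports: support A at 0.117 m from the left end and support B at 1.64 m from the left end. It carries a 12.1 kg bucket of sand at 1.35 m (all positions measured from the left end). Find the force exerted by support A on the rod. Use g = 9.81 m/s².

Taking torques about support B:
Bucket of sand: 12.1 × 9.81 = 118.7 N down at 1.35 m → arm 0.29 m, τ = 118.7 × 0.29 = 34.42 N·m counterclockwise.
Net load moment about support B = 34.42 N·m counterclockwise.
Reaction R at support A is upward at 0.117 m, arm 1.523 m → moment R × 1.523 clockwise.
Στ = 0 ⇒ R × 1.523 = 34.42 ⇒ R = 22.6 N.

R_A ≈ 22.6 N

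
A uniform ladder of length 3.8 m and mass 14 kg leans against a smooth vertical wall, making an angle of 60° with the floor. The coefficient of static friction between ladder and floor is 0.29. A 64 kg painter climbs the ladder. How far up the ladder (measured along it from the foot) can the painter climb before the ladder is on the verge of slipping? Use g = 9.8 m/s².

Sum moments about the foot of the ladder (the floor normal and friction both act there and drop out).
Ladder weight 14×9.8 = 137.2 N acts at 1.9 m along the ladder; its horizontal arm is 1.9·cos60° = 0.95 m → τ = 130.3 N·m clockwise.
Painter weight 64×9.8 = 627.2 N at distance d → arm d·cos60° → τ = 627.2·d·0.5 clockwise.
Wall normal N at the top has arm L sinθ = 3.291 m counterclockwise, so Στ = 0 gives N·3.291 = 130.3 + 313.6·d.
ΣFy = 0 ⇒ N_floor = 764.4 N, so the maximum friction is μ_s·N_floor = 0.29×764.4 = 221.7 N. ΣFx = 0 ⇒ N_wall = f, so at the slipping point N = 221.7 N.
Substituting: 221.7×3.291 = 130.3 + 313.6·d ⇒ d = (729.6 − 130.3) / 313.6 = 1.91 m.

d ≈ 1.91 m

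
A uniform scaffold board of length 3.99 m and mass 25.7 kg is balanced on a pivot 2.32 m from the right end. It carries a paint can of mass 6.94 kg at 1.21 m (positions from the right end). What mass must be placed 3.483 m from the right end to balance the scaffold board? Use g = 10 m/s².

m ≈ 13.8 kg

Sum moments about the pivot (at 2.32 m from the right end) (the support reaction has zero arm there).
Beam weight: 25.7 × 10 = 257 N down at 1.995 m → arm 0.325 m, τ = 257 × 0.325 = 83.53 N·m clockwise.
Paint can: 6.94 × 10 = 69.4 N down at 1.21 m → arm 1.11 m, τ = 69.4 × 1.11 = 77.03 N·m clockwise.
Net moment of known loads = 160.6 N·m clockwise.
An unknown mass m at 3.483 m has arm 1.163 m; its moment is m·g·1.163 counterclockwise.
Balancing moments: m × 10 × 1.163 = 160.6, giving m = 160.6 / (10 × 1.163) = 13.8 kg.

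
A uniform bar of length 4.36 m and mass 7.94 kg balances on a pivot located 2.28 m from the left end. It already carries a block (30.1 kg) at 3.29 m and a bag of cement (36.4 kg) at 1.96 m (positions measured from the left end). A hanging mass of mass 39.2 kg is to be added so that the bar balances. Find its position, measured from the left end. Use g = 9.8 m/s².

Taking torques about the pivot (at 2.28 m from the left end):
Beam weight: 7.94 × 9.8 = 77.81 N down at 2.18 m → arm 0.1 m, τ = 77.81 × 0.1 = 7.781 N·m counterclockwise.
Block: 30.1 × 9.8 = 295 N down at 3.29 m → arm 1.01 m, τ = 295 × 1.01 = 297.9 N·m clockwise.
Bag of cement: 36.4 × 9.8 = 356.7 N down at 1.96 m → arm 0.32 m, τ = 356.7 × 0.32 = 114.1 N·m counterclockwise.
Net moment of existing loads = 176 N·m clockwise.
The hanging mass weighs 39.2 × 9.8 = 384.2 N and must supply an equal counterclockwise moment, so its lever arm about the pivot is 176 / 384.2 = 0.458 m.
That puts it at 2.28 − 0.458 = 1.82 m from the left end.

x ≈ 1.82 m from the left end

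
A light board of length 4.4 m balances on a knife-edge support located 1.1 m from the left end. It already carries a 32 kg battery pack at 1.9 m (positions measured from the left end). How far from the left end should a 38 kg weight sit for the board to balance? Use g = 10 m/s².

Sum moments about the knife-edge support (at 1.1 m from the left end) (the support reaction has zero arm there).
Battery pack: 32 × 10 = 320 N down at 1.9 m → arm 0.8 m, τ = 320 × 0.8 = 256 N·m clockwise.
Net moment of existing loads = 256 N·m clockwise.
The weight weighs 38 × 10 = 380 N and must supply an equal counterclockwise moment, so its lever arm about the knife-edge support is 256 / 380 = 0.674 m.
That puts it at 1.1 − 0.674 = 0.426 m from the left end.

x ≈ 0.426 m from the left end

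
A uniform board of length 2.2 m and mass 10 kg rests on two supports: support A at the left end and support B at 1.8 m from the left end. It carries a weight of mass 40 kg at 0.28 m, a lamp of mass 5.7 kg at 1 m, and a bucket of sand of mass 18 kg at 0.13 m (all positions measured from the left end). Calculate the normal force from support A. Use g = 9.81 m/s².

R_A ≈ 558 N

Choose support B as the axis so its reaction then has zero moment arm.
Beam weight: 10 × 9.81 = 98.1 N down at 1.1 m → arm 0.7 m, τ = 98.1 × 0.7 = 68.67 N·m counterclockwise.
Weight: 40 × 9.81 = 392.4 N down at 0.28 m → arm 1.52 m, τ = 392.4 × 1.52 = 596.4 N·m counterclockwise.
Lamp: 5.7 × 9.81 = 55.92 N down at 1 m → arm 0.8 m, τ = 55.92 × 0.8 = 44.74 N·m counterclockwise.
Bucket of sand: 18 × 9.81 = 176.6 N down at 0.13 m → arm 1.67 m, τ = 176.6 × 1.67 = 294.9 N·m counterclockwise.
Net load moment about support B = 1005 N·m counterclockwise.
Reaction R at support A is upward at 0 m, arm 1.8 m → moment R × 1.8 clockwise.
For rotational equilibrium, R × 1.8 = 1005, so R = 558 N.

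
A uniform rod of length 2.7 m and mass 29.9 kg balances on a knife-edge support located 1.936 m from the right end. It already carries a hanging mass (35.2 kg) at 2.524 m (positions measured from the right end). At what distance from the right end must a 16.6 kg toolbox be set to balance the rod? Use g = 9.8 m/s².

x ≈ 1.74 m from the right end

Taking torques about the knife-edge support (at 1.936 m from the right end):
Beam weight: 29.9 × 9.8 = 293 N down at 1.35 m → arm 0.586 m, τ = 293 × 0.586 = 171.7 N·m clockwise.
Hanging mass: 35.2 × 9.8 = 345 N down at 2.524 m → arm 0.588 m, τ = 345 × 0.588 = 202.9 N·m counterclockwise.
Net moment of existing loads = 31.2 N·m counterclockwise.
The toolbox weighs 16.6 × 9.8 = 162.7 N and must supply an equal clockwise moment, so its lever arm about the knife-edge support is 31.2 / 162.7 = 0.192 m.
That puts it at 1.936 − 0.192 = 1.74 m from the right end.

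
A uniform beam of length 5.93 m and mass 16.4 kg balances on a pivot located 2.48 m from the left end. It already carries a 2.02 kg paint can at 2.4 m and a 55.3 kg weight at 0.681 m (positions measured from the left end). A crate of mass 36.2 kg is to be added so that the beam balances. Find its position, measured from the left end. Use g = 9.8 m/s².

x ≈ 5.01 m from the left end

Choose the pivot (at 2.48 m from the left end) as the axis so the support reaction has zero arm there.
Beam weight: 16.4 × 9.8 = 160.7 N down at 2.965 m → arm 0.485 m, τ = 160.7 × 0.485 = 77.94 N·m clockwise.
Paint can: 2.02 × 9.8 = 19.8 N down at 2.4 m → arm 0.08 m, τ = 19.8 × 0.08 = 1.584 N·m counterclockwise.
Weight: 55.3 × 9.8 = 541.9 N down at 0.681 m → arm 1.799 m, τ = 541.9 × 1.799 = 974.9 N·m counterclockwise.
Net moment of existing loads = 898.5 N·m counterclockwise.
The crate weighs 36.2 × 9.8 = 354.8 N and must supply an equal clockwise moment, so its lever arm about the pivot is 898.5 / 354.8 = 2.53 m.
That puts it at 2.48 + 2.53 = 5.01 m from the left end.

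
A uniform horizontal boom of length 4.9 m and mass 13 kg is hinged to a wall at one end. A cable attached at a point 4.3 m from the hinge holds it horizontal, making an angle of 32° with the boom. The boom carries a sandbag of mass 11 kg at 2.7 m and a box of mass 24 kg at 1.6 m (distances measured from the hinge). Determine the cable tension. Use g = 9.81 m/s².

T ≈ 430 N

Choose the hinge as the axis so the unknown hinge reaction has zero arm there.
Beam weight: 13 × 9.81 = 127.5 N down at 2.45 m → arm 2.45 m, τ = 127.5 × 2.45 = 312.4 N·m clockwise.
Sandbag: 11 × 9.81 = 107.9 N down at 2.7 m → arm 2.7 m, τ = 107.9 × 2.7 = 291.3 N·m clockwise.
Box: 24 × 9.81 = 235.4 N down at 1.6 m → arm 1.6 m, τ = 235.4 × 1.6 = 376.6 N·m clockwise.
Total clockwise load moment = 980.3 N·m.
The cable tension T acts at 4.3 m; only its component perpendicular to the boom, T sinθ, produces torque. sin 32° = 0.5299.
Στ = 0 ⇒ T × 4.3 × 0.5299 = 980.3 ⇒ T = 980.3 / 2.279 = 430 N.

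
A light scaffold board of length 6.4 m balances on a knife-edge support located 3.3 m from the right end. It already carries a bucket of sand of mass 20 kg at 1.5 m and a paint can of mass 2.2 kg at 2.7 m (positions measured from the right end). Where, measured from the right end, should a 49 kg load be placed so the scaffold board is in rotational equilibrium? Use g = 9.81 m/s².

x ≈ 4.06 m from the right end

Choose the knife-edge support (at 3.3 m from the right end) as the axis so the support reaction has zero arm there.
Bucket of sand: 20 × 9.81 = 196.2 N down at 1.5 m → arm 1.8 m, τ = 196.2 × 1.8 = 353.2 N·m clockwise.
Paint can: 2.2 × 9.81 = 21.58 N down at 2.7 m → arm 0.6 m, τ = 21.58 × 0.6 = 12.95 N·m clockwise.
Net moment of existing loads = 366.1 N·m clockwise.
The load weighs 49 × 9.81 = 480.7 N and must supply an equal counterclockwise moment, so its lever arm about the knife-edge support is 366.1 / 480.7 = 0.762 m.
That puts it at 3.3 + 0.762 = 4.06 m from the right end.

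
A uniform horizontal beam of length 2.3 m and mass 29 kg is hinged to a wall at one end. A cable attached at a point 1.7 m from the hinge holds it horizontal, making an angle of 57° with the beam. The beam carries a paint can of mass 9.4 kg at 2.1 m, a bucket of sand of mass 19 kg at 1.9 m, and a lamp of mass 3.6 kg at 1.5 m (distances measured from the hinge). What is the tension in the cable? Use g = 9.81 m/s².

Sum moments about the hinge (the unknown hinge reaction has zero arm there).
Beam weight: 29 × 9.81 = 284.5 N down at 1.15 m → arm 1.15 m, τ = 284.5 × 1.15 = 327.2 N·m clockwise.
Paint can: 9.4 × 9.81 = 92.21 N down at 2.1 m → arm 2.1 m, τ = 92.21 × 2.1 = 193.6 N·m clockwise.
Bucket of sand: 19 × 9.81 = 186.4 N down at 1.9 m → arm 1.9 m, τ = 186.4 × 1.9 = 354.2 N·m clockwise.
Lamp: 3.6 × 9.81 = 35.32 N down at 1.5 m → arm 1.5 m, τ = 35.32 × 1.5 = 52.98 N·m clockwise.
Total clockwise load moment = 928 N·m.
The cable tension T acts at 1.7 m; only its component perpendicular to the beam, T sinθ, produces torque. sin 57° = 0.8387.
Στ = 0 ⇒ T × 1.7 × 0.8387 = 928 ⇒ T = 928 / 1.426 = 651 N.

T ≈ 651 N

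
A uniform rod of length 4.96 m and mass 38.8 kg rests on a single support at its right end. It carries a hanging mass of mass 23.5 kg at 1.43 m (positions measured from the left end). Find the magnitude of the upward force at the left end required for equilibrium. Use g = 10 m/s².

Sum moments about the right end (the unknown pivot reaction has zero arm there).
Beam weight: 38.8 × 10 = 388 N down at 2.48 m → arm 2.48 m, τ = 388 × 2.48 = 962.2 N·m counterclockwise.
Hanging mass: 23.5 × 10 = 235 N down at 1.43 m → arm 3.53 m, τ = 235 × 3.53 = 829.5 N·m counterclockwise.
Net moment of the loads = 1792 N·m counterclockwise.
The upward force F acts at the left end, arm 4.96 m, giving F × 4.96 clockwise.
Balancing moments: F × 4.96 = 1792, giving F = 1792 / 4.96 = 361 N.

F ≈ 361 N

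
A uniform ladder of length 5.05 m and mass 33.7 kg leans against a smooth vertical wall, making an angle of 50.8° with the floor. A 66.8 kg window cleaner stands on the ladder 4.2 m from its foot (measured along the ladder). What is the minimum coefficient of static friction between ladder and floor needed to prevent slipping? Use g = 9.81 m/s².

Sum moments about the foot of the ladder (the floor normal and friction both act there and drop out).
Ladder weight 33.7×9.81 = 330.6 N acts at 2.525 m along the ladder; its horizontal arm is 2.525·cos50.8° = 1.596 m → τ = 527.6 N·m clockwise.
Window cleaner: 66.8×9.81 = 655.3 N at 4.2 m → arm 2.655 m → τ = 1740 N·m clockwise.
Wall normal N acts horizontally at the top; its moment arm is the height L sinθ = 5.05·sin50.8° = 3.913 m, counterclockwise.
For rotational equilibrium, N × 3.913 = 2268, so N = 579.6 N.
ΣFx = 0 ⇒ f = N_wall = 579.6 N. ΣFy = 0 ⇒ N_floor = 985.9 N.
μ_min = f / N_floor = 579.6 / 985.9 = 0.588.

μ_min ≈ 0.588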